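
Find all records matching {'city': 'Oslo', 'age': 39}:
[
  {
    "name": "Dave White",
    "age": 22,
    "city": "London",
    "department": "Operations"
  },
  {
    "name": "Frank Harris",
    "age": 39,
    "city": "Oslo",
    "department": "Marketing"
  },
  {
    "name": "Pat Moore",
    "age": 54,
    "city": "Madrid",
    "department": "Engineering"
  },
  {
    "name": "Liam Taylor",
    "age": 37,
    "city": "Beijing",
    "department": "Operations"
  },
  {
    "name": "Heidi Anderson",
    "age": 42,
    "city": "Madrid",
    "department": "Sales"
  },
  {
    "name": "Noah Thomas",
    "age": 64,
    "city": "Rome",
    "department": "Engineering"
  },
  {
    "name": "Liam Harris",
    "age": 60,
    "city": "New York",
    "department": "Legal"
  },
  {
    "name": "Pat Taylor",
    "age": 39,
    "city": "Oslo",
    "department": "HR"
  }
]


Search criteria: {'city': 'Oslo', 'age': 39}

Checking 8 records:
  Dave White: {city: London, age: 22}
  Frank Harris: {city: Oslo, age: 39} <-- MATCH
  Pat Moore: {city: Madrid, age: 54}
  Liam Taylor: {city: Beijing, age: 37}
  Heidi Anderson: {city: Madrid, age: 42}
  Noah Thomas: {city: Rome, age: 64}
  Liam Harris: {city: New York, age: 60}
  Pat Taylor: {city: Oslo, age: 39} <-- MATCH

Matches: ["Frank Harris", "Pat Taylor"]

["Frank Harris", "Pat Taylor"]


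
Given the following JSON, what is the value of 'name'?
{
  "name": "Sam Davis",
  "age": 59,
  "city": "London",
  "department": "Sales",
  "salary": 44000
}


Looking up field 'name'
Value: Sam Davis

Sam Davis


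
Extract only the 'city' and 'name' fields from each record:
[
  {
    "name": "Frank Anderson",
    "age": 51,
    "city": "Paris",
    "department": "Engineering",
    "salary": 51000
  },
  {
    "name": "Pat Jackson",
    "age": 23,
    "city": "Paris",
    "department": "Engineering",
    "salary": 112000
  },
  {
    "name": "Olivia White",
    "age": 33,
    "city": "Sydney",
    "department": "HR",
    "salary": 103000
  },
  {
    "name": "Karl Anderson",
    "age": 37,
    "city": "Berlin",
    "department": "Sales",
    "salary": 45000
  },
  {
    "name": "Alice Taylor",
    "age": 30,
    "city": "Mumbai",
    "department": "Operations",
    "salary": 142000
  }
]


Original: 5 records with fields: name, age, city, department, salary
Keep: ['city', 'name']
Drop: ['age', 'department', 'salary']
Result: 5 records, 2 fields each

[
  {
    "city": "Paris",
    "name": "Frank Anderson"
  },
  {
    "city": "Paris",
    "name": "Pat Jackson"
  },
  {
    "city": "Sydney",
    "name": "Olivia White"
  },
  {
    "city": "Berlin",
    "name": "Karl Anderson"
  },
  {
    "city": "Mumbai",
    "name": "Alice Taylor"
  }
]


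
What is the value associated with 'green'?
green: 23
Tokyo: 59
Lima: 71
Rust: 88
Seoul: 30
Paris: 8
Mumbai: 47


Looking up key 'green'
Value: 23

23


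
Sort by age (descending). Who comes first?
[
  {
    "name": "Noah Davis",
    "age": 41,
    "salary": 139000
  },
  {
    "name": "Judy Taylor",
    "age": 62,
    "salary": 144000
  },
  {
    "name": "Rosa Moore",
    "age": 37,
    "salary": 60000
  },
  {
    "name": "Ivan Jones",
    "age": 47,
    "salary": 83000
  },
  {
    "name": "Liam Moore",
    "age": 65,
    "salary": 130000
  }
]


Sort by: age (descending)

Sorted order:
  1. Liam Moore (age = 65)
  2. Judy Taylor (age = 62)
  3. Ivan Jones (age = 47)
  4. Noah Davis (age = 41)
  5. Rosa Moore (age = 37)

First: Liam Moore

Liam Moore


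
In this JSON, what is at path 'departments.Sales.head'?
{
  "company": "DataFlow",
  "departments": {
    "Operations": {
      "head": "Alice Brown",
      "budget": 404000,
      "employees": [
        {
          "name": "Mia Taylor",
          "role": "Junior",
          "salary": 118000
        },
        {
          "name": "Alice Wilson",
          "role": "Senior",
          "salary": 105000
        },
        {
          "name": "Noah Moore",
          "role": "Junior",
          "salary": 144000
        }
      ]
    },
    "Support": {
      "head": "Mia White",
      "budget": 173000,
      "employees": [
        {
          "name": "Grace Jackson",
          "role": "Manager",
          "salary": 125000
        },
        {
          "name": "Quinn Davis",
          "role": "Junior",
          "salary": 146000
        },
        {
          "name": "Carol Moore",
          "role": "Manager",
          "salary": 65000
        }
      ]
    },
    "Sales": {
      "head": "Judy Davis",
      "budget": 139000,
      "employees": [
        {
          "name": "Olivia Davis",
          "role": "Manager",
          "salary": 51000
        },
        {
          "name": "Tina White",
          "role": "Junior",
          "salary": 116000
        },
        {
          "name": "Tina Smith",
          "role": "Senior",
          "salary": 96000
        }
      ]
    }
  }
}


Path: departments.Sales.head

Navigate:
  -> departments
  -> Sales
  -> head = 'Judy Davis'

Judy Davis


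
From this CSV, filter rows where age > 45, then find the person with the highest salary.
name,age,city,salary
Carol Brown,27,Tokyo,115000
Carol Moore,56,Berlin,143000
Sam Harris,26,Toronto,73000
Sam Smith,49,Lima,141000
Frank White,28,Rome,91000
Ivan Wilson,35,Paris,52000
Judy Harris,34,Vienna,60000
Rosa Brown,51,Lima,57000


Filter: age > 45
Sort by: salary (descending)

Filtered records (3):
  Carol Moore, age 56, salary $143000
  Sam Smith, age 49, salary $141000
  Rosa Brown, age 51, salary $57000

Highest salary: Carol Moore ($143000)

Carol Moore


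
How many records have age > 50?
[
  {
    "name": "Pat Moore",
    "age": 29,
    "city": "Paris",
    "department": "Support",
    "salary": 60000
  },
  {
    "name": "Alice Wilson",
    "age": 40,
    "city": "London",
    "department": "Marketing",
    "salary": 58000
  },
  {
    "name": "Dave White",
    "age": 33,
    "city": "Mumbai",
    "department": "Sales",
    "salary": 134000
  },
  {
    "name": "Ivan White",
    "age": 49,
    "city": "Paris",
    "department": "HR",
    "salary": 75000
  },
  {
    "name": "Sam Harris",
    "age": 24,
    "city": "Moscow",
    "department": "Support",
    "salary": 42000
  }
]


Data: 5 records
Condition: age > 50

Checking each record:
  Pat Moore: 29
  Alice Wilson: 40
  Dave White: 33
  Ivan White: 49
  Sam Harris: 24

Count: 0

0


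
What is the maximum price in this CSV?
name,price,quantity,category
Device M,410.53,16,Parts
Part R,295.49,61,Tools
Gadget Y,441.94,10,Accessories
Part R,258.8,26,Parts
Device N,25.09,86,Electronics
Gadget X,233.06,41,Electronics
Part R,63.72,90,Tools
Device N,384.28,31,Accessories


Computing maximum price:
Values: [410.53, 295.49, 441.94, 258.8, 25.09, 233.06, 63.72, 384.28]
Max = 441.94

441.94


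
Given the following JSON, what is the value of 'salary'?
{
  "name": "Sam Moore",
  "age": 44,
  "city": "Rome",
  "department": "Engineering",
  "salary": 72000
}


Looking up field 'salary'
Value: 72000

72000


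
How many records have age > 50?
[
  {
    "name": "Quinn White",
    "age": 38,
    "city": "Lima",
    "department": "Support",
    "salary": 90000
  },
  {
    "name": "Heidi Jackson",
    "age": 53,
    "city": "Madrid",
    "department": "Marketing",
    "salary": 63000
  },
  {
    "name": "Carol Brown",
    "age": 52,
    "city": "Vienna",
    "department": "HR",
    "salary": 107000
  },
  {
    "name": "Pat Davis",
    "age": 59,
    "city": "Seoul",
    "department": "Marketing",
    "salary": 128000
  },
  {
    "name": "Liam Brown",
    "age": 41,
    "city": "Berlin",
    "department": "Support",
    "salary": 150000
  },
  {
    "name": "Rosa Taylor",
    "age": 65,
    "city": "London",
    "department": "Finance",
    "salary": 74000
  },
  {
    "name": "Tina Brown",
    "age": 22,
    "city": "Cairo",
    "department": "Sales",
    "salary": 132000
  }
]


Data: 7 records
Condition: age > 50

Checking each record:
  Quinn White: 38
  Heidi Jackson: 53 MATCH
  Carol Brown: 52 MATCH
  Pat Davis: 59 MATCH
  Liam Brown: 41
  Rosa Taylor: 65 MATCH
  Tina Brown: 22

Count: 4

4


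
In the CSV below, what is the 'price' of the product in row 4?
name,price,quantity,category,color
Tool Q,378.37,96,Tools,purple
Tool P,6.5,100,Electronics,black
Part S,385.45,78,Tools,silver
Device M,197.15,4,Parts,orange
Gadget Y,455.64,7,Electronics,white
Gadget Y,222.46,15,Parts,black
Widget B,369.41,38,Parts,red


Query: Row 4 ('Device M'), column 'price'
Value: 197.15

197.15


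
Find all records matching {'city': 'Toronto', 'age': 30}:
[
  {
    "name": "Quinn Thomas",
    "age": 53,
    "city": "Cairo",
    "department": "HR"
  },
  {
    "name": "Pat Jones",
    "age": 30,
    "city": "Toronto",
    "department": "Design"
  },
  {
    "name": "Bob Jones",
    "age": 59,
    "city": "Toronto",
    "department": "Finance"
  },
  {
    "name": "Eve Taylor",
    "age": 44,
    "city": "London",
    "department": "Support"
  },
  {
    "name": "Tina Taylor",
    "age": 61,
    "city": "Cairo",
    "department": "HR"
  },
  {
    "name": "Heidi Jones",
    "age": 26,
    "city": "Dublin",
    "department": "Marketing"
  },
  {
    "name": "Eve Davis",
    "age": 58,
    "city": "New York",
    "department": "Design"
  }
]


Search criteria: {'city': 'Toronto', 'age': 30}

Checking 7 records:
  Quinn Thomas: {city: Cairo, age: 53}
  Pat Jones: {city: Toronto, age: 30} <-- MATCH
  Bob Jones: {city: Toronto, age: 59}
  Eve Taylor: {city: London, age: 44}
  Tina Taylor: {city: Cairo, age: 61}
  Heidi Jones: {city: Dublin, age: 26}
  Eve Davis: {city: New York, age: 58}

Matches: ["Pat Jones"]

["Pat Jones"]


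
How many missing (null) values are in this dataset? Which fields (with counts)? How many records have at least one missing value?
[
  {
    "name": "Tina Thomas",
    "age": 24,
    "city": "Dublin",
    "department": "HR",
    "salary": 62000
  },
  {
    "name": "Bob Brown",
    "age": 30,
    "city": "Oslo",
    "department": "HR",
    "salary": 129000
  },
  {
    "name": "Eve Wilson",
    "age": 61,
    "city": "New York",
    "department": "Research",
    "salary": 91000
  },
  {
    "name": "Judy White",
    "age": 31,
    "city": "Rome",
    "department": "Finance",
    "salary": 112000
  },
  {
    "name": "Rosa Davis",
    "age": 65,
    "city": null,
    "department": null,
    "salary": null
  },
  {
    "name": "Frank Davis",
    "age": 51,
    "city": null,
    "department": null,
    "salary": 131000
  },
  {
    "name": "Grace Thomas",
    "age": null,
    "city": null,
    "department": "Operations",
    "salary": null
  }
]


Checking for missing (null) values in 7 records:

  Tina Thomas: complete
  Bob Brown: complete
  Eve Wilson: complete
  Judy White: complete
  Rosa Davis: city, department, salary
  Frank Davis: city, department
  Grace Thomas: age, city, salary

Per field:
  name: 0 missing
  age: 1 missing
  city: 3 missing
  department: 2 missing
  salary: 2 missing

Total missing values: 8
Records with any missing: 3

8 missing values (age: 1, city: 3, department: 2, salary: 2); 3 incomplete records


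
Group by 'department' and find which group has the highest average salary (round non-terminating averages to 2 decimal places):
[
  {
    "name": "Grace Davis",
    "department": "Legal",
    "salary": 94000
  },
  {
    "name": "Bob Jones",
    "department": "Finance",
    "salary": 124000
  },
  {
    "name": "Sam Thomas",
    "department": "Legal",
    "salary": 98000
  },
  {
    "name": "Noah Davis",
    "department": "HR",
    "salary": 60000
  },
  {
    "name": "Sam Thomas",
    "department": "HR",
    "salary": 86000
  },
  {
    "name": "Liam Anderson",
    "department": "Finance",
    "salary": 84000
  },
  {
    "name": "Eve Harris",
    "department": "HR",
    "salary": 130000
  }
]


Group by: department

Groups:
  Finance: 2 people, avg salary = 208000/2 = $104000
  HR: 3 people, avg salary = 276000/3 = $92000
  Legal: 2 people, avg salary = 192000/2 = $96000

Highest average salary: Finance ($104000)

Finance ($104000)


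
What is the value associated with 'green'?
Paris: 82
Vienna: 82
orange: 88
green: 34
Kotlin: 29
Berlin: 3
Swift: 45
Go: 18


Looking up key 'green'
Value: 34

34


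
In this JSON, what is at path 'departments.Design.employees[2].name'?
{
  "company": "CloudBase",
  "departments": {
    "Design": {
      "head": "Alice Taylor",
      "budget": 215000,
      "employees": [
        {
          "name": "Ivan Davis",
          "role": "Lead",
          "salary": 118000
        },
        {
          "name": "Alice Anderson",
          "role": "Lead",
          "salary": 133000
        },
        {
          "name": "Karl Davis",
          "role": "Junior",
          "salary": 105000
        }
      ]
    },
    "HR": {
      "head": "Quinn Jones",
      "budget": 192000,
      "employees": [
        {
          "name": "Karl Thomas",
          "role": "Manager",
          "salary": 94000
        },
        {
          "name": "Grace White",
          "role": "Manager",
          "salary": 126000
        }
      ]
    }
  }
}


Path: departments.Design.employees[2].name

Navigate:
  -> departments
  -> Design
  -> employees[2].name = 'Karl Davis'

Karl Davis


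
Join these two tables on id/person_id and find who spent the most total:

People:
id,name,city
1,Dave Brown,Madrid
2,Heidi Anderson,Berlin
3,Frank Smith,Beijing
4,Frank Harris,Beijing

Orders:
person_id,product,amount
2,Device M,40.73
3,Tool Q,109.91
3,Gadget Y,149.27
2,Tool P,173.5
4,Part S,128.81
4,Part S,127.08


Join on: people.id = orders.person_id

Joined rows:
  Heidi Anderson (Berlin) bought Device M for $40.73
  Frank Smith (Beijing) bought Tool Q for $109.91
  Frank Smith (Beijing) bought Gadget Y for $149.27
  Heidi Anderson (Berlin) bought Tool P for $173.5
  Frank Harris (Beijing) bought Part S for $128.81
  Frank Harris (Beijing) bought Part S for $127.08

Total per person:
  Frank Smith: $259.18
  Frank Harris: $255.89
  Heidi Anderson: $214.23

Top spender: Frank Smith ($259.18)

Frank Smith ($259.18)


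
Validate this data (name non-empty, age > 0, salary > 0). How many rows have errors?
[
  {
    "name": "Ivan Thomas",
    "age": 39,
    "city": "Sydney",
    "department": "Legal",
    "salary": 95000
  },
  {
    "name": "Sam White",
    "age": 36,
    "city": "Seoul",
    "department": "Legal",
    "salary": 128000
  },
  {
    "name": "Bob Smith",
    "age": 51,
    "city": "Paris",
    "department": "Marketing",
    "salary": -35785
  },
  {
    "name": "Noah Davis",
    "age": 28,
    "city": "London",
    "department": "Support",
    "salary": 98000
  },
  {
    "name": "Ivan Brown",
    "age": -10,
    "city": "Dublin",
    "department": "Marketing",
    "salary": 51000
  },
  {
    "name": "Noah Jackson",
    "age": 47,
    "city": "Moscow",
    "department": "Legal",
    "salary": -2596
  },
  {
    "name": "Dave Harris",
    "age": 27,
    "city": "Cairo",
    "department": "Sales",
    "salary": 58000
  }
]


Validating 7 records:
Rules: name non-empty, age > 0, salary > 0

  Row 1 (Ivan Thomas): OK
  Row 2 (Sam White): OK
  Row 3 (Bob Smith): negative salary: -35785
  Row 4 (Noah Davis): OK
  Row 5 (Ivan Brown): negative age: -10
  Row 6 (Noah Jackson): negative salary: -2596
  Row 7 (Dave Harris): OK

Total errors: 3

3 errors


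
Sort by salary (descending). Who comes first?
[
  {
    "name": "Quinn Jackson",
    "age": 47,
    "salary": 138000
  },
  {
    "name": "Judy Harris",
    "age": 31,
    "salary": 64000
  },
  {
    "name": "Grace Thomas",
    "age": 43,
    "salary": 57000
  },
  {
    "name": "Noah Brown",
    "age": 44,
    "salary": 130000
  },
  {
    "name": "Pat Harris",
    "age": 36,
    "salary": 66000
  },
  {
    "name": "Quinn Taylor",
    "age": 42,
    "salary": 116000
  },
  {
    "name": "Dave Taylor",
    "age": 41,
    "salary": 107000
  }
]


Sort by: salary (descending)

Sorted order:
  1. Quinn Jackson (salary = 138000)
  2. Noah Brown (salary = 130000)
  3. Quinn Taylor (salary = 116000)
  4. Dave Taylor (salary = 107000)
  5. Pat Harris (salary = 66000)
  6. Judy Harris (salary = 64000)
  7. Grace Thomas (salary = 57000)

First: Quinn Jackson

Quinn Jackson


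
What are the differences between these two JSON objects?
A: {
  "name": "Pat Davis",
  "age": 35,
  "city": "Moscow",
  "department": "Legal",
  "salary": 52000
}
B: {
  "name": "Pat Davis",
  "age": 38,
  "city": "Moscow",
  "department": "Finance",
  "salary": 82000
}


Comparing each field (in key order):
  name: same
  age: DIFFERENT
  city: same
  department: DIFFERENT
  salary: DIFFERENT
Differences:
  age: 35 -> 38
  department: Legal -> Finance
  salary: 52000 -> 82000

3 field(s) changed

3 changes: age, department, salary


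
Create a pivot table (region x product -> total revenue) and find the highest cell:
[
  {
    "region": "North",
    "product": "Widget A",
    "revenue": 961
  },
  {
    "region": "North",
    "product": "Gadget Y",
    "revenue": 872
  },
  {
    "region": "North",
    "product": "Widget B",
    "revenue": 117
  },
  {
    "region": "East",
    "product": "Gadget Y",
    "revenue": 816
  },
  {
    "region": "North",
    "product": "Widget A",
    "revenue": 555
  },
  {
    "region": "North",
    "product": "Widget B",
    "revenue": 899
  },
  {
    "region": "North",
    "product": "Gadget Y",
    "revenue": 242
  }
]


Pivot: region (rows) x product (columns) -> total revenue

     Gadget Y      Widget A      Widget B    
East           816             0             0  
North         1114          1516          1016  

Highest: North / Widget A = $1516

North / Widget A = $1516


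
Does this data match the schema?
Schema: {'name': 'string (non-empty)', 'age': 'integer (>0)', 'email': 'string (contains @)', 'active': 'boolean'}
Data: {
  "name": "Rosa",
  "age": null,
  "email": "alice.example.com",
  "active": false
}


Validating each field against schema:
  name: OK (non-empty string)
  age: FAIL (null is not an integer)
  email: FAIL ("alice.example.com" does not contain @)
  active: OK (boolean)

Result: INVALID (2 errors: age, email)

INVALID (2 errors: age, email)


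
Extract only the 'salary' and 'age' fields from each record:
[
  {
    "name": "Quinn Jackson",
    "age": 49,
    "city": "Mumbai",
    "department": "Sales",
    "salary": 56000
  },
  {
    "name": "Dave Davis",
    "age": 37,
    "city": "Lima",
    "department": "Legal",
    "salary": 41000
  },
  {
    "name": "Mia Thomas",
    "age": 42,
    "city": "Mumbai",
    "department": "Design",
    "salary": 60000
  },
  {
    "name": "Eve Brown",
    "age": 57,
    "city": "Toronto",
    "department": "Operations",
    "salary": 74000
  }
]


Original: 4 records with fields: name, age, city, department, salary
Keep: ['salary', 'age']
Drop: ['name', 'city', 'department']
Result: 4 records, 2 fields each

[
  {
    "salary": 56000,
    "age": 49
  },
  {
    "salary": 41000,
    "age": 37
  },
  {
    "salary": 60000,
    "age": 42
  },
  {
    "salary": 74000,
    "age": 57
  }
]


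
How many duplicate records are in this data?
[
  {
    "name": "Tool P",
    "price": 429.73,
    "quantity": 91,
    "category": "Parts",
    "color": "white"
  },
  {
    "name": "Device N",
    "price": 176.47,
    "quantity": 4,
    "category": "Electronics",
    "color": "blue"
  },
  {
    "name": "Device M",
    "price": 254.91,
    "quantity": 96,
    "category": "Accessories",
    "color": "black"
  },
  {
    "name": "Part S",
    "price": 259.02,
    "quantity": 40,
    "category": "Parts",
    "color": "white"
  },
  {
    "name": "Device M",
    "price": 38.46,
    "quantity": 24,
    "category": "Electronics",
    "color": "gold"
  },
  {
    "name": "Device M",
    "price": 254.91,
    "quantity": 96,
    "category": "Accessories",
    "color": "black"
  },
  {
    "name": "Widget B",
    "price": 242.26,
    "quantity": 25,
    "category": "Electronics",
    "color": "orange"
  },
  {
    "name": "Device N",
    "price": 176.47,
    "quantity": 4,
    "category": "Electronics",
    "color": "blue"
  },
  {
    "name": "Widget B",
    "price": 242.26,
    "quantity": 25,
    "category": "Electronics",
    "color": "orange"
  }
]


Checking 9 records for duplicates:

  Row 1: Tool P ($429.73, qty 91)
  Row 2: Device N ($176.47, qty 4)
  Row 3: Device M ($254.91, qty 96)
  Row 4: Part S ($259.02, qty 40)
  Row 5: Device M ($38.46, qty 24)
  Row 6: Device M ($254.91, qty 96) <-- DUPLICATE
  Row 7: Widget B ($242.26, qty 25)
  Row 8: Device N ($176.47, qty 4) <-- DUPLICATE
  Row 9: Widget B ($242.26, qty 25) <-- DUPLICATE

Duplicates found: 3
Unique records: 6

3 duplicates, 6 unique


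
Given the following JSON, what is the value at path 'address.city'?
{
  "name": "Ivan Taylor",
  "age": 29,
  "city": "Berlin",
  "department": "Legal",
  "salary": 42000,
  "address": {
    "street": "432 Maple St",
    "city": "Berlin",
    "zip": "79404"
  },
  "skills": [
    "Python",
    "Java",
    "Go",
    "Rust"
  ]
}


Query: address.city
Path: address -> city
Value: Berlin

Berlin


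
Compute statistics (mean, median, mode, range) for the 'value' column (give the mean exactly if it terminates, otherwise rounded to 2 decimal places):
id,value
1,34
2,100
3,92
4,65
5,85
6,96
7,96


Data: [34, 100, 92, 65, 85, 96, 96]
Count: 7
Sum: 568
Mean: 568/7 ≈ 81.14 (rounded to 2 decimal places)
Sorted: [34, 65, 85, 92, 96, 96, 100]
Median: 92.0
Mode: 96 (2 times)
Range: 100 - 34 = 66
Min: 34, Max: 100

mean≈81.14, median=92.0, mode=96, range=66


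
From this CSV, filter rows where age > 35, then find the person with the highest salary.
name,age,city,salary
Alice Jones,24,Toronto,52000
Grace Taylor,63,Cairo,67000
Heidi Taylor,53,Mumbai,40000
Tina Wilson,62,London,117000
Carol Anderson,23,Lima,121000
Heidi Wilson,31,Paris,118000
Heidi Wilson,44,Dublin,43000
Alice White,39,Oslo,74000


Filter: age > 35
Sort by: salary (descending)

Filtered records (5):
  Tina Wilson, age 62, salary $117000
  Alice White, age 39, salary $74000
  Grace Taylor, age 63, salary $67000
  Heidi Wilson, age 44, salary $43000
  Heidi Taylor, age 53, salary $40000

Highest salary: Tina Wilson ($117000)

Tina Wilson


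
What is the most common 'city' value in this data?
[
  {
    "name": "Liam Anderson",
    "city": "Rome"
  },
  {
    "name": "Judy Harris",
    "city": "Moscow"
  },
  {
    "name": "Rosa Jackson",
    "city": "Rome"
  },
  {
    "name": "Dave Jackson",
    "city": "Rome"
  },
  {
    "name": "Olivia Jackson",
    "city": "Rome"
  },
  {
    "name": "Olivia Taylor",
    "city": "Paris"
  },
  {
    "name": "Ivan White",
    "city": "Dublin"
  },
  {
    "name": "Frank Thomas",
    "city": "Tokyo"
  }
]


Counting 'city' values across 8 records:

  Rome: 4 ####
  Moscow: 1 #
  Paris: 1 #
  Dublin: 1 #
  Tokyo: 1 #

Most common: Rome (4 times)

Rome (4 times)


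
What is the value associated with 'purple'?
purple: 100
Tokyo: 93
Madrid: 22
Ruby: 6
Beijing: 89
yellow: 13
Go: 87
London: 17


Looking up key 'purple'
Value: 100

100


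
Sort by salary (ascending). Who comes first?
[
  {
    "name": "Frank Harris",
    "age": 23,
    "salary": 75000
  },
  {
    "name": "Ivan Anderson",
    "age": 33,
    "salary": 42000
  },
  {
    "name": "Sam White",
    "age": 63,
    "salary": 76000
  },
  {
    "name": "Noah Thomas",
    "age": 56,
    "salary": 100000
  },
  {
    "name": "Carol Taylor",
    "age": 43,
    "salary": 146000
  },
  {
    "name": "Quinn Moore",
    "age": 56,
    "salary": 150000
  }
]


Sort by: salary (ascending)

Sorted order:
  1. Ivan Anderson (salary = 42000)
  2. Frank Harris (salary = 75000)
  3. Sam White (salary = 76000)
  4. Noah Thomas (salary = 100000)
  5. Carol Taylor (salary = 146000)
  6. Quinn Moore (salary = 150000)

First: Ivan Anderson

Ivan Anderson


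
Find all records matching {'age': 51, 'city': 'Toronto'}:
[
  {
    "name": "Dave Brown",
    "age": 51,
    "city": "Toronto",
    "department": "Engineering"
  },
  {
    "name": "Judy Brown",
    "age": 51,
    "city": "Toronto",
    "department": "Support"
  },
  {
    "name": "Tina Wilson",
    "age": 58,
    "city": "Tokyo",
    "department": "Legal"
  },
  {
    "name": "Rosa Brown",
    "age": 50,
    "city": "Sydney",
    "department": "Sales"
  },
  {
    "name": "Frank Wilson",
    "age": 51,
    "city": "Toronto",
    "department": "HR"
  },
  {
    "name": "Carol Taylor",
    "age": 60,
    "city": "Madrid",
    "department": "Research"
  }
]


Search criteria: {'age': 51, 'city': 'Toronto'}

Checking 6 records:
  Dave Brown: {age: 51, city: Toronto} <-- MATCH
  Judy Brown: {age: 51, city: Toronto} <-- MATCH
  Tina Wilson: {age: 58, city: Tokyo}
  Rosa Brown: {age: 50, city: Sydney}
  Frank Wilson: {age: 51, city: Toronto} <-- MATCH
  Carol Taylor: {age: 60, city: Madrid}

Matches: ["Dave Brown", "Judy Brown", "Frank Wilson"]

["Dave Brown", "Judy Brown", "Frank Wilson"]


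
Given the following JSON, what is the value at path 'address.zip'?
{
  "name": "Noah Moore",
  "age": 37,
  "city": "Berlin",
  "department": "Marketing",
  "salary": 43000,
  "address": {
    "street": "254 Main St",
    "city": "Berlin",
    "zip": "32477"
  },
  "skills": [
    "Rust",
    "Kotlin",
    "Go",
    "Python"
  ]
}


Query: address.zip
Path: address -> zip
Value: 32477

32477


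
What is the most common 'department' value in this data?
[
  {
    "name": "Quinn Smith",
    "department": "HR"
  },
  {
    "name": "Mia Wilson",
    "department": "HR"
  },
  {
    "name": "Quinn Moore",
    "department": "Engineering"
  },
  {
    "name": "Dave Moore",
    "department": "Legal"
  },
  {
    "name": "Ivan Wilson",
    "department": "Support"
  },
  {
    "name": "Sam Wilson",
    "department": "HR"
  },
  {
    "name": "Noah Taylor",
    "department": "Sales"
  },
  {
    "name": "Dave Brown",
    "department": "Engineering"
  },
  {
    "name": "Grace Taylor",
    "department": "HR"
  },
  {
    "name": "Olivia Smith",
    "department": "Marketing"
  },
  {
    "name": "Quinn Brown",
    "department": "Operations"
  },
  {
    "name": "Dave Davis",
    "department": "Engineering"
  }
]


Counting 'department' values across 12 records:

  HR: 4 ####
  Engineering: 3 ###
  Legal: 1 #
  Support: 1 #
  Sales: 1 #
  Marketing: 1 #
  Operations: 1 #

Most common: HR (4 times)

HR (4 times)


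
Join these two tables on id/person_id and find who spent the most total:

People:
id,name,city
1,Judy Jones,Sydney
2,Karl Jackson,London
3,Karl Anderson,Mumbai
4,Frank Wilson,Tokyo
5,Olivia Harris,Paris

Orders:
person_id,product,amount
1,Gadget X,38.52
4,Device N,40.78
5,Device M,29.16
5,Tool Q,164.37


Join on: people.id = orders.person_id

Joined rows:
  Judy Jones (Sydney) bought Gadget X for $38.52
  Frank Wilson (Tokyo) bought Device N for $40.78
  Olivia Harris (Paris) bought Device M for $29.16
  Olivia Harris (Paris) bought Tool Q for $164.37

Total per person:
  Olivia Harris: $193.53
  Frank Wilson: $40.78
  Judy Jones: $38.52

Top spender: Olivia Harris ($193.53)

Olivia Harris ($193.53)


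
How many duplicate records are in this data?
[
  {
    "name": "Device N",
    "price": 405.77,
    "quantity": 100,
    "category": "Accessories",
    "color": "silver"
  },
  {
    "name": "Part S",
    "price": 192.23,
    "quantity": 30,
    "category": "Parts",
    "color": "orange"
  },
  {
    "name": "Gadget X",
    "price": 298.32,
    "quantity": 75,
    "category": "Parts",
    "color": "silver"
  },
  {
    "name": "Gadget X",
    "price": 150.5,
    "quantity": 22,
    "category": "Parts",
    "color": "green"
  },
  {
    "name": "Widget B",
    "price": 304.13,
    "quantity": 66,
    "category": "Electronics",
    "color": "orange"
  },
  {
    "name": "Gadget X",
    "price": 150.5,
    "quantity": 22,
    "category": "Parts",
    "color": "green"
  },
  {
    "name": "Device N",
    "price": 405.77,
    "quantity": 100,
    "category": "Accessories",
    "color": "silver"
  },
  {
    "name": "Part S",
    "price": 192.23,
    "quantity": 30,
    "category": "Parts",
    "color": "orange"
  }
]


Checking 8 records for duplicates:

  Row 1: Device N ($405.77, qty 100)
  Row 2: Part S ($192.23, qty 30)
  Row 3: Gadget X ($298.32, qty 75)
  Row 4: Gadget X ($150.5, qty 22)
  Row 5: Widget B ($304.13, qty 66)
  Row 6: Gadget X ($150.5, qty 22) <-- DUPLICATE
  Row 7: Device N ($405.77, qty 100) <-- DUPLICATE
  Row 8: Part S ($192.23, qty 30) <-- DUPLICATE

Duplicates found: 3
Unique records: 5

3 duplicates, 5 unique


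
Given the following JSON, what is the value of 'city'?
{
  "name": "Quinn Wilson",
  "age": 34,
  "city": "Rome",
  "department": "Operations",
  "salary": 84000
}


Looking up field 'city'
Value: Rome

Rome


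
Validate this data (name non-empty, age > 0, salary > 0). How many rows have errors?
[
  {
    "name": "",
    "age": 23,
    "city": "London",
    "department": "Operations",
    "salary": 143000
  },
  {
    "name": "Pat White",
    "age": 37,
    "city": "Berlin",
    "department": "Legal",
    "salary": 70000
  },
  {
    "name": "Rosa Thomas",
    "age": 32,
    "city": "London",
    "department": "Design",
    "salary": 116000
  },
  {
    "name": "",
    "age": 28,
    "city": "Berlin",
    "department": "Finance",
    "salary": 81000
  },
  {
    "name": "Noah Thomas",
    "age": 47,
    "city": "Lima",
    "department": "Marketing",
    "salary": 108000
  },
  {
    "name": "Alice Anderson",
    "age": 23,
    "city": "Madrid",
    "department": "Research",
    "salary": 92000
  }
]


Validating 6 records:
Rules: name non-empty, age > 0, salary > 0

  Row 1 (???): empty name
  Row 2 (Pat White): OK
  Row 3 (Rosa Thomas): OK
  Row 4 (???): empty name
  Row 5 (Noah Thomas): OK
  Row 6 (Alice Anderson): OK

Total errors: 2

2 errors


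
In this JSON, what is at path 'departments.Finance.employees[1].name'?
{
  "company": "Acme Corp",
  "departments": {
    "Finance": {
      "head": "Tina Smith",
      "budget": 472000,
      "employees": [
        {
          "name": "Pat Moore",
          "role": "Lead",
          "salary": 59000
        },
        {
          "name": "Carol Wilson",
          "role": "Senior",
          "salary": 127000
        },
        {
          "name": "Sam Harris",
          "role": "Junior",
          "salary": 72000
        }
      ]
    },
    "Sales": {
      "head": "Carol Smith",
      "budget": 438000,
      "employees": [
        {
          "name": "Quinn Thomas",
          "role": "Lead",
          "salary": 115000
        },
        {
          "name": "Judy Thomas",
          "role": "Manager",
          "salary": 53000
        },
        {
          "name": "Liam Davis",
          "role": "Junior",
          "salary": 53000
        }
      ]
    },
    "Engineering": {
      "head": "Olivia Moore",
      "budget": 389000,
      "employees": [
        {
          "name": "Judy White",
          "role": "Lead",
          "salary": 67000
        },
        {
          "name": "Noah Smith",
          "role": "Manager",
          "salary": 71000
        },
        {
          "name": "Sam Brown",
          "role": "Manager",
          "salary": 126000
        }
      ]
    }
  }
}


Path: departments.Finance.employees[1].name

Navigate:
  -> departments
  -> Finance
  -> employees[1].name = 'Carol Wilson'

Carol Wilson


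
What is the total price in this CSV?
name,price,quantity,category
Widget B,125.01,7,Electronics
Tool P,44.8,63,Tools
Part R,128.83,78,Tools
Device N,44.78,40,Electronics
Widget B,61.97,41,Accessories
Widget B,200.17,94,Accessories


Computing total price:
Values: [125.01, 44.8, 128.83, 44.78, 61.97, 200.17]
Sum = 605.56

605.56


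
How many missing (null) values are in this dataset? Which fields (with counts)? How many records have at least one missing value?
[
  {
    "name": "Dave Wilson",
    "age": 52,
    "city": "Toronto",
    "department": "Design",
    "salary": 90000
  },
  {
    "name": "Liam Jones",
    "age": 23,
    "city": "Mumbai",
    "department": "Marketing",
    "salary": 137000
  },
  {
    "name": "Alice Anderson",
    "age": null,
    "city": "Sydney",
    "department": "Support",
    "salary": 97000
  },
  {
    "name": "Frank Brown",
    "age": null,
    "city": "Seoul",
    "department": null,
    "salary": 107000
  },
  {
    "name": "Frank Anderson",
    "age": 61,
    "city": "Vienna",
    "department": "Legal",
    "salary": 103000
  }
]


Checking for missing (null) values in 5 records:

  Dave Wilson: complete
  Liam Jones: complete
  Alice Anderson: age
  Frank Brown: age, department
  Frank Anderson: complete

Per field:
  name: 0 missing
  age: 2 missing
  city: 0 missing
  department: 1 missing
  salary: 0 missing

Total missing values: 3
Records with any missing: 2

3 missing values (age: 2, department: 1); 2 incomplete records


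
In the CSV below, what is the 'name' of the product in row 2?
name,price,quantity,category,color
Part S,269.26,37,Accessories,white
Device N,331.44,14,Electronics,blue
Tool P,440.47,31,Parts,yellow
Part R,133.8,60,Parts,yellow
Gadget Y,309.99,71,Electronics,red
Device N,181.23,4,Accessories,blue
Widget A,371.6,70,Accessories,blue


Query: Row 2 ('Device N'), column 'name'
Value: Device N

Device N


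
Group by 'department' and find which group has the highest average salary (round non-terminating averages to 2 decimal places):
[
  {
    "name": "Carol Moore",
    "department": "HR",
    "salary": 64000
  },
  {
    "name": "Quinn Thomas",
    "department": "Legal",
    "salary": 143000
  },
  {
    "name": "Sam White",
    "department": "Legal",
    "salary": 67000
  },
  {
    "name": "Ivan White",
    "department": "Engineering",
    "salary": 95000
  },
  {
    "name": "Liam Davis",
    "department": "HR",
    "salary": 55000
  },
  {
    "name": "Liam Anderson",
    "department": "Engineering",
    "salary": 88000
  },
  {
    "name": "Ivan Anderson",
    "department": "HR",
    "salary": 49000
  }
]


Group by: department

Groups:
  Engineering: 2 people, avg salary = 183000/2 = $91500
  HR: 3 people, avg salary = 168000/3 = $56000
  Legal: 2 people, avg salary = 210000/2 = $105000

Highest average salary: Legal ($105000)

Legal ($105000)


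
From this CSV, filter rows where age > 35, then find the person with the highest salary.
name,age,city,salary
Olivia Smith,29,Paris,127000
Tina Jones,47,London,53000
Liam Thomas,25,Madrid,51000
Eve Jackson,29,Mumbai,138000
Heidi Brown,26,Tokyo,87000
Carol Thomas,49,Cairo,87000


Filter: age > 35
Sort by: salary (descending)

Filtered records (2):
  Carol Thomas, age 49, salary $87000
  Tina Jones, age 47, salary $53000

Highest salary: Carol Thomas ($87000)

Carol Thomas


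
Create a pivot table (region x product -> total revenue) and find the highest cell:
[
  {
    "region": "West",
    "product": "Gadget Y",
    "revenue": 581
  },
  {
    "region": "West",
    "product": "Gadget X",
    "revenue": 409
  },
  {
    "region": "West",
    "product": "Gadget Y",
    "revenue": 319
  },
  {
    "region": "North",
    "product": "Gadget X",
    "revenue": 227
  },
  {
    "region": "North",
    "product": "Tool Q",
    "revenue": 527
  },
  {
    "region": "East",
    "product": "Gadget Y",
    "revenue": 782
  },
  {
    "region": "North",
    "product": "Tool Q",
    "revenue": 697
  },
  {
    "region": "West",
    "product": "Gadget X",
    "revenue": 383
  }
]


Pivot: region (rows) x product (columns) -> total revenue

     Gadget X      Gadget Y      Tool Q      
East             0           782             0  
North          227             0          1224  
West           792           900             0  

Highest: North / Tool Q = $1224

North / Tool Q = $1224


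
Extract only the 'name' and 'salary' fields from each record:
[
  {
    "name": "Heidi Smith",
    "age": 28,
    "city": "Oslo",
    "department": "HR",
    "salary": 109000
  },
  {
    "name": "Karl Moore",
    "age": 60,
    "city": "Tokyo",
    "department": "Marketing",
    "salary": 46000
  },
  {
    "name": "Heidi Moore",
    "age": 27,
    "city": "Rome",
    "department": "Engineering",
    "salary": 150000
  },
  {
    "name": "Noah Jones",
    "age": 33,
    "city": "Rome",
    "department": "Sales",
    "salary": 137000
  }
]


Original: 4 records with fields: name, age, city, department, salary
Keep: ['name', 'salary']
Drop: ['age', 'city', 'department']
Result: 4 records, 2 fields each

[
  {
    "name": "Heidi Smith",
    "salary": 109000
  },
  {
    "name": "Karl Moore",
    "salary": 46000
  },
  {
    "name": "Heidi Moore",
    "salary": 150000
  },
  {
    "name": "Noah Jones",
    "salary": 137000
  }
]


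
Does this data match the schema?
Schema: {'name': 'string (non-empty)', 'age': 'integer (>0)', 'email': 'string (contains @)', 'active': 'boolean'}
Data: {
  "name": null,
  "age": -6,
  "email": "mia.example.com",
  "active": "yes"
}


Validating each field against schema:
  name: FAIL (null is not a string)
  age: FAIL (-6 is not > 0)
  email: FAIL ("mia.example.com" does not contain @)
  active: FAIL ("yes" is not a boolean)

Result: INVALID (4 errors: name, age, email, active)

INVALID (4 errors: name, age, email, active)


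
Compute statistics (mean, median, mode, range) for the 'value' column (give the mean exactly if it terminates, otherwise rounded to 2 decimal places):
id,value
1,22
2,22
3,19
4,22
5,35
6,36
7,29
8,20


Data: [22, 22, 19, 22, 35, 36, 29, 20]
Count: 8
Sum: 205
Mean: 205/8 = 25.625
Sorted: [19, 20, 22, 22, 22, 29, 35, 36]
Median: 22.0
Mode: 22 (3 times)
Range: 36 - 19 = 17
Min: 19, Max: 36

mean=25.625, median=22.0, mode=22, range=17


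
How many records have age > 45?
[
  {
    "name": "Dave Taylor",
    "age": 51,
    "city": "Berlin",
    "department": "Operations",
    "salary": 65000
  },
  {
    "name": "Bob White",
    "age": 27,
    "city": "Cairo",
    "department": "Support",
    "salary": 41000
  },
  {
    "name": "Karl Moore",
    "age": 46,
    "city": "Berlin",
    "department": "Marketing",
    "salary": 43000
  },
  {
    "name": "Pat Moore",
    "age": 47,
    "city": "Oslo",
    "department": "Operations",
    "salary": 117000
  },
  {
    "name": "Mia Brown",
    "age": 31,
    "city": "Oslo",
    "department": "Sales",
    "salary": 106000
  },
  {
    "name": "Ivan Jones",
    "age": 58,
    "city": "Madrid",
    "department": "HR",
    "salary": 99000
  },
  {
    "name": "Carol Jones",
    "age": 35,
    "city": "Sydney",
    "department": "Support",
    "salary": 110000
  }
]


Data: 7 records
Condition: age > 45

Checking each record:
  Dave Taylor: 51 MATCH
  Bob White: 27
  Karl Moore: 46 MATCH
  Pat Moore: 47 MATCH
  Mia Brown: 31
  Ivan Jones: 58 MATCH
  Carol Jones: 35

Count: 4

4


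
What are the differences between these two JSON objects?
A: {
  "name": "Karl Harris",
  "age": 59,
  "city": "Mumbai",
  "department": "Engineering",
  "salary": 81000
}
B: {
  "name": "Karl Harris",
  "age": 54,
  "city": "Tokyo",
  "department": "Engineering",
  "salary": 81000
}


Comparing each field (in key order):
  name: same
  age: DIFFERENT
  city: DIFFERENT
  department: same
  salary: same
Differences:
  age: 59 -> 54
  city: Mumbai -> Tokyo

2 field(s) changed

2 changes: age, city


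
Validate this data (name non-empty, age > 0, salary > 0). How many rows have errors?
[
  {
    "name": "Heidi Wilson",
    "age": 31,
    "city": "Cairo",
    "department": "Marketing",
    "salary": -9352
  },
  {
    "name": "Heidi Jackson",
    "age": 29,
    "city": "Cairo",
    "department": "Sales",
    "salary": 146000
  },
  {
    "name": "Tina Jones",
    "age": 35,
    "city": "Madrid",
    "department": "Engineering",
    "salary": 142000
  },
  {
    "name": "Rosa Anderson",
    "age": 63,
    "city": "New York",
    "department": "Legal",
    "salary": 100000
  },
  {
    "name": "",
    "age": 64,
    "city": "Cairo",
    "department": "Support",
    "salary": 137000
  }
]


Validating 5 records:
Rules: name non-empty, age > 0, salary > 0

  Row 1 (Heidi Wilson): negative salary: -9352
  Row 2 (Heidi Jackson): OK
  Row 3 (Tina Jones): OK
  Row 4 (Rosa Anderson): OK
  Row 5 (???): empty name

Total errors: 2

2 errors


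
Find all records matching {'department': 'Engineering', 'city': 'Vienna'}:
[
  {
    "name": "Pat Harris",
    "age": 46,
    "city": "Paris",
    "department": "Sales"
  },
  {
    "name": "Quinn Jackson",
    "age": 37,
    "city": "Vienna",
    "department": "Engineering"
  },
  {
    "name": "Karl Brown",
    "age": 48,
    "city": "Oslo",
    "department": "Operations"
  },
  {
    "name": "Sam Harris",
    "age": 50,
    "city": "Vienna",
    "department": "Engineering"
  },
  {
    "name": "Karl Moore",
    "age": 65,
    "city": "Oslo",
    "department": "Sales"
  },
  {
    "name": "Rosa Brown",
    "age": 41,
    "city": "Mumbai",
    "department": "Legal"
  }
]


Search criteria: {'department': 'Engineering', 'city': 'Vienna'}

Checking 6 records:
  Pat Harris: {department: Sales, city: Paris}
  Quinn Jackson: {department: Engineering, city: Vienna} <-- MATCH
  Karl Brown: {department: Operations, city: Oslo}
  Sam Harris: {department: Engineering, city: Vienna} <-- MATCH
  Karl Moore: {department: Sales, city: Oslo}
  Rosa Brown: {department: Legal, city: Mumbai}

Matches: ["Quinn Jackson", "Sam Harris"]

["Quinn Jackson", "Sam Harris"]
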